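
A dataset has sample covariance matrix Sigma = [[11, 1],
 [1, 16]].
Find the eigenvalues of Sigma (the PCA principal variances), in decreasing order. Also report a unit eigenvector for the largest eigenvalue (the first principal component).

Step 1 — characteristic polynomial of 2×2 Sigma:
  det(Sigma - λI) = λ² - trace · λ + det = 0.
  trace = 11 + 16 = 27, det = 11·16 - (1)² = 175.
Step 2 — discriminant:
  Δ = trace² - 4·det = 729 - 700 = 29.
Step 3 — eigenvalues:
  λ = (trace ± √Δ)/2 = (27 ± 5.3852)/2,
  λ_1 = 16.1926,  λ_2 = 10.8074.

Step 4 — unit eigenvector for λ_1: solve (Sigma - λ_1 I)v = 0. First row:
  (11 - 16.1926)·v_x + (1)·v_y = 0, i.e. (-5.1926)·v_x + (1)·v_y = 0,
  so v ∝ (b, λ_1 - a) = (1, 5.1926) = u.
  ||u|| = √((1)² + (5.1926)²) = √(27.9629) ≈ 5.288,
  v_1 = u/||u|| ≈ (0.1891, 0.982) (||v_1|| = 1).

λ_1 = 16.1926,  λ_2 = 10.8074;  v_1 ≈ (0.1891, 0.982)


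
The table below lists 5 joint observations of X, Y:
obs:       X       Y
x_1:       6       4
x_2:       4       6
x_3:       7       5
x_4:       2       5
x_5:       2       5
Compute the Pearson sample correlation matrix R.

Step 1 — column means:
  mean(X) = (6 + 4 + 7 + 2 + 2) / 5 = 21/5 = 4.2
  mean(Y) = (4 + 6 + 5 + 5 + 5) / 5 = 25/5 = 5

Step 2 — sample variances and covariances s[i,j] = (1/(n-1)) · Σ_k (x_{k,i} - mean_i) · (x_{k,j} - mean_j), with n-1 = 4:
  s[X,X] = ((1.8)·(1.8) + (-0.2)·(-0.2) + (2.8)·(2.8) + (-2.2)·(-2.2) + (-2.2)·(-2.2)) / 4 = 20.8/4 = 5.2
  s[X,Y] = ((1.8)·(-1) + (-0.2)·(1) + (2.8)·(0) + (-2.2)·(0) + (-2.2)·(0)) / 4 = -2/4 = -0.5
  s[Y,Y] = ((-1)·(-1) + (1)·(1) + (0)·(0) + (0)·(0) + (0)·(0)) / 4 = 2/4 = 0.5
  Sample standard deviations s_i = √(s[i,i]):
  s(X) = √(5.2) = 2.2804
  s(Y) = √(0.5) = 0.7071

Step 3 — r_{ij} = s_{ij} / (s_i · s_j):
  r[X,X] = 1 (diagonal).
  r[X,Y] = -0.5 / (2.2804 · 0.7071) = -0.5 / 1.6125 = -0.3101
  r[Y,Y] = 1 (diagonal).

R is symmetric with unit diagonal. Assembling:

R = [[1, -0.3101],
 [-0.3101, 1]]


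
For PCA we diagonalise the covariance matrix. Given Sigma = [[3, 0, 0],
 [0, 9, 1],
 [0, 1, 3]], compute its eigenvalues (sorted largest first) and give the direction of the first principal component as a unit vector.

Step 1 — characteristic polynomial p(λ) = det(λI - Sigma) = λ³ - tr·λ² + c_1·λ - det, where tr = trace, c_1 = sum of the principal 2×2 minors, det = det(Sigma):
  tr = 3 + 9 + 3 = 15,
  c_1 = (3·9 - (0)²) + (3·3 - (0)²) + (9·3 - (1)²) = 27 + 9 + 26 = 62,
  det = 3·(9·3 - (1)²) - (0)·((0)·3 - (1)·(0)) + (0)·((0)·(1) - 9·(0)) = 3·(26) - (0)·(0) + (0)·(0) = 78.
  So p(λ) = λ³ - 15λ² + 62λ - 78.
Step 2 — look for an integer root (rational root theorem: any rational root is an integer divisor of 78). Testing λ = 3:
  p(3) = 27 - 135 + 186 - 78 = 0  ✓
  Dividing out (λ - 3): p(λ) = (λ - 3)(λ² - 12λ + 26).
Step 3 — remaining eigenvalues from the quadratic λ² - 12λ + 26 = 0:
  Δ = 12² - 4·26 = 144 - 104 = 40,  λ = (12 ± √40)/2 = (12 ± 6.3246)/2 ≈ 9.1623 or 2.8377.
  Sorted: λ_1 = 9.1623,  λ_2 = 3,  λ_3 = 2.8377  (check: sum = 15 = tr ✓).

Step 4 — unit eigenvector for λ_1 ≈ 9.1623: v spans the null space of (Sigma - λ_1 I), whose rows are
  r_1 = (-6.1623, 0, 0),  r_2 = (0, -0.1623, 1),  r_3 = (0, 1, -6.1623).
  v is orthogonal to every row, so take v ∝ r_1 × r_2 = ((0)·(1) - (0)·(-0.1623), (0)·(0) - (-6.1623)·(1), (-6.1623)·(-0.1623) - (0)·(0)) ≈ (0, 6.1623, 1).
  Let u = (0, 6.1623, 1).
  ||u|| = √((0)² + (6.1623)² + (1)²) = √(38.9737) ≈ 6.2429,  v_1 = u/||u|| ≈ (0, 0.9871, 0.1602) (||v_1|| = 1).

λ_1 = 9.1623,  λ_2 = 3,  λ_3 = 2.8377;  v_1 ≈ (0, 0.9871, 0.1602)


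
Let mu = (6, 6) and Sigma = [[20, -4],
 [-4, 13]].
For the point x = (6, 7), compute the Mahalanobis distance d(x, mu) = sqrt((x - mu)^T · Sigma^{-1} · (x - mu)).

Step 1 — centre the observation: (x - mu) = (0, 1).

Step 2 — invert Sigma. det(Sigma) = 20·13 - (-4)² = 244.
  Sigma^{-1} = (1/det) · [[d, -b], [-b, a]] = [[0.0533, 0.0164],
 [0.0164, 0.082]].

Step 3 — form the quadratic (x - mu)^T · Sigma^{-1} · (x - mu):
  Sigma^{-1} · (x - mu) = (0.0164, 0.082).
  (x - mu)^T · [Sigma^{-1} · (x - mu)] = (0)·(0.0164) + (1)·(0.082) = 0.082.

Step 4 — take square root: d = √(0.082) ≈ 0.2863.

d(x, mu) = √(0.082) ≈ 0.2863


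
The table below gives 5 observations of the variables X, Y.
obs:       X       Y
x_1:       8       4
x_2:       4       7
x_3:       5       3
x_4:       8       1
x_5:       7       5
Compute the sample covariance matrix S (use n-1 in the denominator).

Step 1 — column means:
  mean(X) = (8 + 4 + 5 + 8 + 7) / 5 = 32/5 = 6.4
  mean(Y) = (4 + 7 + 3 + 1 + 5) / 5 = 20/5 = 4

Step 2 — sample covariance S[i,j] = (1/(n-1)) · Σ_k (x_{k,i} - mean_i) · (x_{k,j} - mean_j), with n-1 = 4.
  S[X,X] = ((1.6)·(1.6) + (-2.4)·(-2.4) + (-1.4)·(-1.4) + (1.6)·(1.6) + (0.6)·(0.6)) / 4 = 13.2/4 = 3.3
  S[X,Y] = ((1.6)·(0) + (-2.4)·(3) + (-1.4)·(-1) + (1.6)·(-3) + (0.6)·(1)) / 4 = -10/4 = -2.5
  S[Y,Y] = ((0)·(0) + (3)·(3) + (-1)·(-1) + (-3)·(-3) + (1)·(1)) / 4 = 20/4 = 5

S is symmetric (S[j,i] = S[i,j]). Assembling:

S = [[3.3, -2.5],
 [-2.5, 5]]


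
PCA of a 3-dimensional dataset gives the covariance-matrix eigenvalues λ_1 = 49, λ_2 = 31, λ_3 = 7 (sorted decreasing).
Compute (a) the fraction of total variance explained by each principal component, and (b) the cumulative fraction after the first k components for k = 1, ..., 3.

Step 1 — total variance = trace(Sigma) = Σ λ_i = 49 + 31 + 7 = 87.

Step 2 — fraction explained by component i = λ_i / Σ λ:
  PC1: 49/87 = 0.5632
  PC2: 31/87 = 0.3563
  PC3: 7/87 = 0.0805

Step 3 — cumulative fraction after k components = (λ_1 + ... + λ_k) / Σ λ:
  k = 1: 49/87 = 0.5632
  k = 2: (49 + 31)/87 = 80/87 = 0.9195
  k = 3: (49 + 31 + 7)/87 = 87/87 = 1

Summary (fraction, with percent):

explained: PC1 0.5632 (56.32%), PC2 0.3563 (35.63%), PC3 0.0805 (8.05%);  cumulative: 0.5632, 0.9195, 1


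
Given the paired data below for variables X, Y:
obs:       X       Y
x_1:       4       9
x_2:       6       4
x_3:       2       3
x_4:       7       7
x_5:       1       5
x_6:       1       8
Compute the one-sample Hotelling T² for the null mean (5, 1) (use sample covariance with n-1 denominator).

Step 1 — sample mean vector:
  mean(X) = (4 + 6 + 2 + 7 + 1 + 1) / 6 = 21/6 = 3.5
  mean(Y) = (9 + 4 + 3 + 7 + 5 + 8) / 6 = 36/6 = 6
  x̄ = (3.5, 6),  deviation x̄ - mu_0 = (3.5, 6) - (5, 1) = (-1.5, 5).

Step 2 — sample covariance matrix, S[i,j] = (1/(n-1)) · Σ_k (x_{k,i} - mean_i) · (x_{k,j} - mean_j), divisor n-1 = 5:
  S[X,X] = ((0.5)·(0.5) + (2.5)·(2.5) + (-1.5)·(-1.5) + (3.5)·(3.5) + (-2.5)·(-2.5) + (-2.5)·(-2.5)) / 5 = 33.5/5 = 6.7
  S[X,Y] = ((0.5)·(3) + (2.5)·(-2) + (-1.5)·(-3) + (3.5)·(1) + (-2.5)·(-1) + (-2.5)·(2)) / 5 = 2/5 = 0.4
  S[Y,Y] = ((3)·(3) + (-2)·(-2) + (-3)·(-3) + (1)·(1) + (-1)·(-1) + (2)·(2)) / 5 = 28/5 = 5.6
  S = [[6.7, 0.4],
 [0.4, 5.6]].

Step 3 — invert S. det(S) = 6.7·5.6 - (0.4)² = 37.36.
  S^{-1} = (1/det) · [[d, -b], [-b, a]] = [[0.1499, -0.0107],
 [-0.0107, 0.1793]].

Step 4 — quadratic form (x̄ - mu_0)^T · S^{-1} · (x̄ - mu_0):
  S^{-1} · (x̄ - mu_0) = (-0.2784, 0.9127),
  (x̄ - mu_0)^T · [...] = (-1.5)·(-0.2784) + (5)·(0.9127) = 4.9813.

Step 5 — scale by n: T² = 6 · 4.9813 = 29.8876.

T² ≈ 29.8876


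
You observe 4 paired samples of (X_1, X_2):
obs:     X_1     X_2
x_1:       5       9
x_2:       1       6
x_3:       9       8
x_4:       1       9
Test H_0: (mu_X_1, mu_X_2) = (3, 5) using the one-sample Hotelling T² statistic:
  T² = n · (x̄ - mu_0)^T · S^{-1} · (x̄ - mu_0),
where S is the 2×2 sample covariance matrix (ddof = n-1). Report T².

Step 1 — sample mean vector:
  mean(X_1) = (5 + 1 + 9 + 1) / 4 = 16/4 = 4
  mean(X_2) = (9 + 6 + 8 + 9) / 4 = 32/4 = 8
  x̄ = (4, 8),  deviation x̄ - mu_0 = (4, 8) - (3, 5) = (1, 3).

Step 2 — sample covariance matrix, S[i,j] = (1/(n-1)) · Σ_k (x_{k,i} - mean_i) · (x_{k,j} - mean_j), divisor n-1 = 3:
  S[X_1,X_1] = ((1)·(1) + (-3)·(-3) + (5)·(5) + (-3)·(-3)) / 3 = 44/3 = 14.6667
  S[X_1,X_2] = ((1)·(1) + (-3)·(-2) + (5)·(0) + (-3)·(1)) / 3 = 4/3 = 1.3333
  S[X_2,X_2] = ((1)·(1) + (-2)·(-2) + (0)·(0) + (1)·(1)) / 3 = 6/3 = 2
  S = [[14.6667, 1.3333],
 [1.3333, 2]].

Step 3 — invert S. det(S) = 14.6667·2 - (1.3333)² = 27.5556.
  S^{-1} = (1/det) · [[d, -b], [-b, a]] = [[0.0726, -0.0484],
 [-0.0484, 0.5323]].

Step 4 — quadratic form (x̄ - mu_0)^T · S^{-1} · (x̄ - mu_0):
  S^{-1} · (x̄ - mu_0) = (-0.0726, 1.5484),
  (x̄ - mu_0)^T · [...] = (1)·(-0.0726) + (3)·(1.5484) = 4.5726.

Step 5 — scale by n: T² = 4 · 4.5726 = 18.2903.

T² ≈ 18.2903


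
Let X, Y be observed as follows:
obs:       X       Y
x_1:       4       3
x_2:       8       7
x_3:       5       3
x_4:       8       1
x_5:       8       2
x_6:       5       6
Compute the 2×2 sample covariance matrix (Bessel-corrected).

Step 1 — column means:
  mean(X) = (4 + 8 + 5 + 8 + 8 + 5) / 6 = 38/6 = 6.3333
  mean(Y) = (3 + 7 + 3 + 1 + 2 + 6) / 6 = 22/6 = 3.6667

Step 2 — sample covariance S[i,j] = (1/(n-1)) · Σ_k (x_{k,i} - mean_i) · (x_{k,j} - mean_j), with n-1 = 5.
  S[X,X] = ((-2.3333)·(-2.3333) + (1.6667)·(1.6667) + (-1.3333)·(-1.3333) + (1.6667)·(1.6667) + (1.6667)·(1.6667) + (-1.3333)·(-1.3333)) / 5 = 17.3333/5 = 3.4667
  S[X,Y] = ((-2.3333)·(-0.6667) + (1.6667)·(3.3333) + (-1.3333)·(-0.6667) + (1.6667)·(-2.6667) + (1.6667)·(-1.6667) + (-1.3333)·(2.3333)) / 5 = -2.3333/5 = -0.4667
  S[Y,Y] = ((-0.6667)·(-0.6667) + (3.3333)·(3.3333) + (-0.6667)·(-0.6667) + (-2.6667)·(-2.6667) + (-1.6667)·(-1.6667) + (2.3333)·(2.3333)) / 5 = 27.3333/5 = 5.4667

S is symmetric (S[j,i] = S[i,j]). Assembling:

S = [[3.4667, -0.4667],
 [-0.4667, 5.4667]]


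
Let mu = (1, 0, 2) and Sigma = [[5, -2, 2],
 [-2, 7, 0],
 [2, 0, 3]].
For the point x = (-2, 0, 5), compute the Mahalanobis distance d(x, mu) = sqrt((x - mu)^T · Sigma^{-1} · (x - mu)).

Step 1 — centre the observation: (x - mu) = (-3, 0, 3).

Step 2 — invert Sigma (cofactor / det for 3×3, or solve directly):
  Sigma^{-1} = [[0.3231, 0.0923, -0.2154],
 [0.0923, 0.1692, -0.0615],
 [-0.2154, -0.0615, 0.4769]].

Step 3 — form the quadratic (x - mu)^T · Sigma^{-1} · (x - mu):
  Sigma^{-1} · (x - mu) = (-1.6154, -0.4615, 2.0769).
  (x - mu)^T · [Sigma^{-1} · (x - mu)] = (-3)·(-1.6154) + (0)·(-0.4615) + (3)·(2.0769) = 11.0769.

Step 4 — take square root: d = √(11.0769) ≈ 3.3282.

d(x, mu) = √(11.0769) ≈ 3.3282


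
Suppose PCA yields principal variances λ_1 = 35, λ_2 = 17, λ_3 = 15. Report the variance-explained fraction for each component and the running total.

Step 1 — total variance = trace(Sigma) = Σ λ_i = 35 + 17 + 15 = 67.

Step 2 — fraction explained by component i = λ_i / Σ λ:
  PC1: 35/67 = 0.5224
  PC2: 17/67 = 0.2537
  PC3: 15/67 = 0.2239

Step 3 — cumulative fraction after k components = (λ_1 + ... + λ_k) / Σ λ:
  k = 1: 35/67 = 0.5224
  k = 2: (35 + 17)/67 = 52/67 = 0.7761
  k = 3: (35 + 17 + 15)/67 = 67/67 = 1

Summary (fraction, with percent):

explained: PC1 0.5224 (52.24%), PC2 0.2537 (25.37%), PC3 0.2239 (22.39%);  cumulative: 0.5224, 0.7761, 1


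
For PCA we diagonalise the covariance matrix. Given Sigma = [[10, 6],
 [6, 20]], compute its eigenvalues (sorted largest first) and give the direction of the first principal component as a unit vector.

Step 1 — characteristic polynomial of 2×2 Sigma:
  det(Sigma - λI) = λ² - trace · λ + det = 0.
  trace = 10 + 20 = 30, det = 10·20 - (6)² = 164.
Step 2 — discriminant:
  Δ = trace² - 4·det = 900 - 656 = 244.
Step 3 — eigenvalues:
  λ = (trace ± √Δ)/2 = (30 ± 15.6205)/2,
  λ_1 = 22.8102,  λ_2 = 7.1898.

Step 4 — unit eigenvector for λ_1: solve (Sigma - λ_1 I)v = 0. First row:
  (10 - 22.8102)·v_x + (6)·v_y = 0, i.e. (-12.8102)·v_x + (6)·v_y = 0,
  so v ∝ (b, λ_1 - a) = (6, 12.8102) = u.
  ||u|| = √((6)² + (12.8102)²) = √(200.1025) ≈ 14.1458,
  v_1 = u/||u|| ≈ (0.4242, 0.9056) (||v_1|| = 1).

λ_1 = 22.8102,  λ_2 = 7.1898;  v_1 ≈ (0.4242, 0.9056)


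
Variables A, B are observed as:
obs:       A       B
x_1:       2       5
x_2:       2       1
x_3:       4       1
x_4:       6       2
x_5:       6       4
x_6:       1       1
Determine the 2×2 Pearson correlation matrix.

Step 1 — column means:
  mean(A) = (2 + 2 + 4 + 6 + 6 + 1) / 6 = 21/6 = 3.5
  mean(B) = (5 + 1 + 1 + 2 + 4 + 1) / 6 = 14/6 = 2.3333

Step 2 — sample variances and covariances s[i,j] = (1/(n-1)) · Σ_k (x_{k,i} - mean_i) · (x_{k,j} - mean_j), with n-1 = 5:
  s[A,A] = ((-1.5)·(-1.5) + (-1.5)·(-1.5) + (0.5)·(0.5) + (2.5)·(2.5) + (2.5)·(2.5) + (-2.5)·(-2.5)) / 5 = 23.5/5 = 4.7
  s[A,B] = ((-1.5)·(2.6667) + (-1.5)·(-1.3333) + (0.5)·(-1.3333) + (2.5)·(-0.3333) + (2.5)·(1.6667) + (-2.5)·(-1.3333)) / 5 = 4/5 = 0.8
  s[B,B] = ((2.6667)·(2.6667) + (-1.3333)·(-1.3333) + (-1.3333)·(-1.3333) + (-0.3333)·(-0.3333) + (1.6667)·(1.6667) + (-1.3333)·(-1.3333)) / 5 = 15.3333/5 = 3.0667
  Sample standard deviations s_i = √(s[i,i]):
  s(A) = √(4.7) = 2.1679
  s(B) = √(3.0667) = 1.7512

Step 3 — r_{ij} = s_{ij} / (s_i · s_j):
  r[A,A] = 1 (diagonal).
  r[A,B] = 0.8 / (2.1679 · 1.7512) = 0.8 / 3.7965 = 0.2107
  r[B,B] = 1 (diagonal).

R is symmetric with unit diagonal. Assembling:

R = [[1, 0.2107],
 [0.2107, 1]]


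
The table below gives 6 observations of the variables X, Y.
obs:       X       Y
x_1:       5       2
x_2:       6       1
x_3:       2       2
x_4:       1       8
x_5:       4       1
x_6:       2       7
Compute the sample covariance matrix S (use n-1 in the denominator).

Step 1 — column means:
  mean(X) = (5 + 6 + 2 + 1 + 4 + 2) / 6 = 20/6 = 3.3333
  mean(Y) = (2 + 1 + 2 + 8 + 1 + 7) / 6 = 21/6 = 3.5

Step 2 — sample covariance S[i,j] = (1/(n-1)) · Σ_k (x_{k,i} - mean_i) · (x_{k,j} - mean_j), with n-1 = 5.
  S[X,X] = ((1.6667)·(1.6667) + (2.6667)·(2.6667) + (-1.3333)·(-1.3333) + (-2.3333)·(-2.3333) + (0.6667)·(0.6667) + (-1.3333)·(-1.3333)) / 5 = 19.3333/5 = 3.8667
  S[X,Y] = ((1.6667)·(-1.5) + (2.6667)·(-2.5) + (-1.3333)·(-1.5) + (-2.3333)·(4.5) + (0.6667)·(-2.5) + (-1.3333)·(3.5)) / 5 = -24/5 = -4.8
  S[Y,Y] = ((-1.5)·(-1.5) + (-2.5)·(-2.5) + (-1.5)·(-1.5) + (4.5)·(4.5) + (-2.5)·(-2.5) + (3.5)·(3.5)) / 5 = 49.5/5 = 9.9

S is symmetric (S[j,i] = S[i,j]). Assembling:

S = [[3.8667, -4.8],
 [-4.8, 9.9]]


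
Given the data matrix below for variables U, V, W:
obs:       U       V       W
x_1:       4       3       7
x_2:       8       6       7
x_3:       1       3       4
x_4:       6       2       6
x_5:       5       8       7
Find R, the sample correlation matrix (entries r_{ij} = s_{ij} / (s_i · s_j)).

Step 1 — column means:
  mean(U) = (4 + 8 + 1 + 6 + 5) / 5 = 24/5 = 4.8
  mean(V) = (3 + 6 + 3 + 2 + 8) / 5 = 22/5 = 4.4
  mean(W) = (7 + 7 + 4 + 6 + 7) / 5 = 31/5 = 6.2

Step 2 — sample variances and covariances s[i,j] = (1/(n-1)) · Σ_k (x_{k,i} - mean_i) · (x_{k,j} - mean_j), with n-1 = 4:
  s[U,U] = ((-0.8)·(-0.8) + (3.2)·(3.2) + (-3.8)·(-3.8) + (1.2)·(1.2) + (0.2)·(0.2)) / 4 = 26.8/4 = 6.7
  s[U,V] = ((-0.8)·(-1.4) + (3.2)·(1.6) + (-3.8)·(-1.4) + (1.2)·(-2.4) + (0.2)·(3.6)) / 4 = 9.4/4 = 2.35
  s[U,W] = ((-0.8)·(0.8) + (3.2)·(0.8) + (-3.8)·(-2.2) + (1.2)·(-0.2) + (0.2)·(0.8)) / 4 = 10.2/4 = 2.55
  s[V,V] = ((-1.4)·(-1.4) + (1.6)·(1.6) + (-1.4)·(-1.4) + (-2.4)·(-2.4) + (3.6)·(3.6)) / 4 = 25.2/4 = 6.3
  s[V,W] = ((-1.4)·(0.8) + (1.6)·(0.8) + (-1.4)·(-2.2) + (-2.4)·(-0.2) + (3.6)·(0.8)) / 4 = 6.6/4 = 1.65
  s[W,W] = ((0.8)·(0.8) + (0.8)·(0.8) + (-2.2)·(-2.2) + (-0.2)·(-0.2) + (0.8)·(0.8)) / 4 = 6.8/4 = 1.7
  Sample standard deviations s_i = √(s[i,i]):
  s(U) = √(6.7) = 2.5884
  s(V) = √(6.3) = 2.51
  s(W) = √(1.7) = 1.3038

Step 3 — r_{ij} = s_{ij} / (s_i · s_j):
  r[U,U] = 1 (diagonal).
  r[U,V] = 2.35 / (2.5884 · 2.51) = 2.35 / 6.4969 = 0.3617
  r[U,W] = 2.55 / (2.5884 · 1.3038) = 2.55 / 3.3749 = 0.7556
  r[V,V] = 1 (diagonal).
  r[V,W] = 1.65 / (2.51 · 1.3038) = 1.65 / 3.2726 = 0.5042
  r[W,W] = 1 (diagonal).

R is symmetric with unit diagonal. Assembling:

R = [[1, 0.3617, 0.7556],
 [0.3617, 1, 0.5042],
 [0.7556, 0.5042, 1]]


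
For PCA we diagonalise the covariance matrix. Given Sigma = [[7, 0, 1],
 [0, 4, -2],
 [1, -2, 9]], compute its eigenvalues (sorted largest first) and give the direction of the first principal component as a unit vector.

Step 1 — characteristic polynomial p(λ) = det(λI - Sigma) = λ³ - tr·λ² + c_1·λ - det, where tr = trace, c_1 = sum of the principal 2×2 minors, det = det(Sigma):
  tr = 7 + 4 + 9 = 20,
  c_1 = (7·4 - (0)²) + (7·9 - (1)²) + (4·9 - (-2)²) = 28 + 62 + 32 = 122,
  det = 7·(4·9 - (-2)²) - (0)·((0)·9 - (-2)·(1)) + (1)·((0)·(-2) - 4·(1)) = 7·(32) - (0)·(2) + (1)·(-4) = 220.
  So p(λ) = λ³ - 20λ² + 122λ - 220.
Step 2 — look for an integer root (rational root theorem: any rational root is an integer divisor of 220). Testing λ = 10:
  p(10) = 1000 - 2000 + 1220 - 220 = 0  ✓
  Dividing out (λ - 10): p(λ) = (λ - 10)(λ² - 10λ + 22).
Step 3 — remaining eigenvalues from the quadratic λ² - 10λ + 22 = 0:
  Δ = 10² - 4·22 = 100 - 88 = 12,  λ = (10 ± √12)/2 = (10 ± 3.4641)/2 ≈ 6.7321 or 3.2679.
  Sorted: λ_1 = 10,  λ_2 = 6.7321,  λ_3 = 3.2679  (check: sum = 20 = tr ✓).

Step 4 — unit eigenvector for λ_1 = 10: v spans the null space of (Sigma - λ_1 I), whose rows are
  r_1 = (-3, 0, 1),  r_2 = (0, -6, -2),  r_3 = (1, -2, -1).
  v is orthogonal to every row, so take v ∝ r_1 × r_2 = ((0)·(-2) - (1)·(-6), (1)·(0) - (-3)·(-2), (-3)·(-6) - (0)·(0)) = (6, -6, 18).
  Rescale (divide by 6): u = (1, -1, 3).
  ||u|| = √((1)² + (-1)² + (3)²) = √(11) ≈ 3.3166,  v_1 = u/||u|| ≈ (0.3015, -0.3015, 0.9045) (||v_1|| = 1).

λ_1 = 10,  λ_2 = 6.7321,  λ_3 = 3.2679;  v_1 ≈ (0.3015, -0.3015, 0.9045)


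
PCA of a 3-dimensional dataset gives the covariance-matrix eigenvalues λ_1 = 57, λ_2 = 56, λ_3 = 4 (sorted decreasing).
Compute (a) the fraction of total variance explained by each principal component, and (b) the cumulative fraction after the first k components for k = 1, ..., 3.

Step 1 — total variance = trace(Sigma) = Σ λ_i = 57 + 56 + 4 = 117.

Step 2 — fraction explained by component i = λ_i / Σ λ:
  PC1: 57/117 = 0.4872
  PC2: 56/117 = 0.4786
  PC3: 4/117 = 0.0342

Step 3 — cumulative fraction after k components = (λ_1 + ... + λ_k) / Σ λ:
  k = 1: 57/117 = 0.4872
  k = 2: (57 + 56)/117 = 113/117 = 0.9658
  k = 3: (57 + 56 + 4)/117 = 117/117 = 1

Summary (fraction, with percent):

explained: PC1 0.4872 (48.72%), PC2 0.4786 (47.86%), PC3 0.0342 (3.42%);  cumulative: 0.4872, 0.9658, 1


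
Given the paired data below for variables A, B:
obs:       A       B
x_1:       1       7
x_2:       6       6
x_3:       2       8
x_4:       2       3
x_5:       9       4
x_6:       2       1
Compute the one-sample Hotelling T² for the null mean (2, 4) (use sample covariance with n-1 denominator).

Step 1 — sample mean vector:
  mean(A) = (1 + 6 + 2 + 2 + 9 + 2) / 6 = 22/6 = 3.6667
  mean(B) = (7 + 6 + 8 + 3 + 4 + 1) / 6 = 29/6 = 4.8333
  x̄ = (3.6667, 4.8333),  deviation x̄ - mu_0 = (3.6667, 4.8333) - (2, 4) = (1.6667, 0.8333).

Step 2 — sample covariance matrix, S[i,j] = (1/(n-1)) · Σ_k (x_{k,i} - mean_i) · (x_{k,j} - mean_j), divisor n-1 = 5:
  S[A,A] = ((-2.6667)·(-2.6667) + (2.3333)·(2.3333) + (-1.6667)·(-1.6667) + (-1.6667)·(-1.6667) + (5.3333)·(5.3333) + (-1.6667)·(-1.6667)) / 5 = 49.3333/5 = 9.8667
  S[A,B] = ((-2.6667)·(2.1667) + (2.3333)·(1.1667) + (-1.6667)·(3.1667) + (-1.6667)·(-1.8333) + (5.3333)·(-0.8333) + (-1.6667)·(-3.8333)) / 5 = -3.3333/5 = -0.6667
  S[B,B] = ((2.1667)·(2.1667) + (1.1667)·(1.1667) + (3.1667)·(3.1667) + (-1.8333)·(-1.8333) + (-0.8333)·(-0.8333) + (-3.8333)·(-3.8333)) / 5 = 34.8333/5 = 6.9667
  S = [[9.8667, -0.6667],
 [-0.6667, 6.9667]].

Step 3 — invert S. det(S) = 9.8667·6.9667 - (-0.6667)² = 68.2933.
  S^{-1} = (1/det) · [[d, -b], [-b, a]] = [[0.102, 0.0098],
 [0.0098, 0.1445]].

Step 4 — quadratic form (x̄ - mu_0)^T · S^{-1} · (x̄ - mu_0):
  S^{-1} · (x̄ - mu_0) = (0.1782, 0.1367),
  (x̄ - mu_0)^T · [...] = (1.6667)·(0.1782) + (0.8333)·(0.1367) = 0.4108.

Step 5 — scale by n: T² = 6 · 0.4108 = 2.4649.

T² ≈ 2.4649


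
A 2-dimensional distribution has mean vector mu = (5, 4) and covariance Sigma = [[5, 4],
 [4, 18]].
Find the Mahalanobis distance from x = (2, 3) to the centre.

Step 1 — centre the observation: (x - mu) = (-3, -1).

Step 2 — invert Sigma. det(Sigma) = 5·18 - (4)² = 74.
  Sigma^{-1} = (1/det) · [[d, -b], [-b, a]] = [[0.2432, -0.0541],
 [-0.0541, 0.0676]].

Step 3 — form the quadratic (x - mu)^T · Sigma^{-1} · (x - mu):
  Sigma^{-1} · (x - mu) = (-0.6757, 0.0946).
  (x - mu)^T · [Sigma^{-1} · (x - mu)] = (-3)·(-0.6757) + (-1)·(0.0946) = 1.9324.

Step 4 — take square root: d = √(1.9324) ≈ 1.3901.

d(x, mu) = √(1.9324) ≈ 1.3901


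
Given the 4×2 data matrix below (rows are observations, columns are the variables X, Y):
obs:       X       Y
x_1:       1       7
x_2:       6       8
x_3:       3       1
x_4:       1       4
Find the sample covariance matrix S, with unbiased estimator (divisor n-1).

Step 1 — column means:
  mean(X) = (1 + 6 + 3 + 1) / 4 = 11/4 = 2.75
  mean(Y) = (7 + 8 + 1 + 4) / 4 = 20/4 = 5

Step 2 — sample covariance S[i,j] = (1/(n-1)) · Σ_k (x_{k,i} - mean_i) · (x_{k,j} - mean_j), with n-1 = 3.
  S[X,X] = ((-1.75)·(-1.75) + (3.25)·(3.25) + (0.25)·(0.25) + (-1.75)·(-1.75)) / 3 = 16.75/3 = 5.5833
  S[X,Y] = ((-1.75)·(2) + (3.25)·(3) + (0.25)·(-4) + (-1.75)·(-1)) / 3 = 7/3 = 2.3333
  S[Y,Y] = ((2)·(2) + (3)·(3) + (-4)·(-4) + (-1)·(-1)) / 3 = 30/3 = 10

S is symmetric (S[j,i] = S[i,j]). Assembling:

S = [[5.5833, 2.3333],
 [2.3333, 10]]


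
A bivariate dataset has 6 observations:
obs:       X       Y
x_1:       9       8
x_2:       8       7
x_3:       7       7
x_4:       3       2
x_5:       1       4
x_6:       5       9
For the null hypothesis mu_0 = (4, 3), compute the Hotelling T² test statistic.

Step 1 — sample mean vector:
  mean(X) = (9 + 8 + 7 + 3 + 1 + 5) / 6 = 33/6 = 5.5
  mean(Y) = (8 + 7 + 7 + 2 + 4 + 9) / 6 = 37/6 = 6.1667
  x̄ = (5.5, 6.1667),  deviation x̄ - mu_0 = (5.5, 6.1667) - (4, 3) = (1.5, 3.1667).

Step 2 — sample covariance matrix, S[i,j] = (1/(n-1)) · Σ_k (x_{k,i} - mean_i) · (x_{k,j} - mean_j), divisor n-1 = 5:
  S[X,X] = ((3.5)·(3.5) + (2.5)·(2.5) + (1.5)·(1.5) + (-2.5)·(-2.5) + (-4.5)·(-4.5) + (-0.5)·(-0.5)) / 5 = 47.5/5 = 9.5
  S[X,Y] = ((3.5)·(1.8333) + (2.5)·(0.8333) + (1.5)·(0.8333) + (-2.5)·(-4.1667) + (-4.5)·(-2.1667) + (-0.5)·(2.8333)) / 5 = 28.5/5 = 5.7
  S[Y,Y] = ((1.8333)·(1.8333) + (0.8333)·(0.8333) + (0.8333)·(0.8333) + (-4.1667)·(-4.1667) + (-2.1667)·(-2.1667) + (2.8333)·(2.8333)) / 5 = 34.8333/5 = 6.9667
  S = [[9.5, 5.7],
 [5.7, 6.9667]].

Step 3 — invert S. det(S) = 9.5·6.9667 - (5.7)² = 33.6933.
  S^{-1} = (1/det) · [[d, -b], [-b, a]] = [[0.2068, -0.1692],
 [-0.1692, 0.282]].

Step 4 — quadratic form (x̄ - mu_0)^T · S^{-1} · (x̄ - mu_0):
  S^{-1} · (x̄ - mu_0) = (-0.2256, 0.6391),
  (x̄ - mu_0)^T · [...] = (1.5)·(-0.2256) + (3.1667)·(0.6391) = 1.6855.

Step 5 — scale by n: T² = 6 · 1.6855 = 10.1128.

T² ≈ 10.1128


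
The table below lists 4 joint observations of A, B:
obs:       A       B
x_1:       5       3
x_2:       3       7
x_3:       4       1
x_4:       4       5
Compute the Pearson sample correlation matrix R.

Step 1 — column means:
  mean(A) = (5 + 3 + 4 + 4) / 4 = 16/4 = 4
  mean(B) = (3 + 7 + 1 + 5) / 4 = 16/4 = 4

Step 2 — sample variances and covariances s[i,j] = (1/(n-1)) · Σ_k (x_{k,i} - mean_i) · (x_{k,j} - mean_j), with n-1 = 3:
  s[A,A] = ((1)·(1) + (-1)·(-1) + (0)·(0) + (0)·(0)) / 3 = 2/3 = 0.6667
  s[A,B] = ((1)·(-1) + (-1)·(3) + (0)·(-3) + (0)·(1)) / 3 = -4/3 = -1.3333
  s[B,B] = ((-1)·(-1) + (3)·(3) + (-3)·(-3) + (1)·(1)) / 3 = 20/3 = 6.6667
  Sample standard deviations s_i = √(s[i,i]):
  s(A) = √(0.6667) = 0.8165
  s(B) = √(6.6667) = 2.582

Step 3 — r_{ij} = s_{ij} / (s_i · s_j):
  r[A,A] = 1 (diagonal).
  r[A,B] = -1.3333 / (0.8165 · 2.582) = -1.3333 / 2.1082 = -0.6325
  r[B,B] = 1 (diagonal).

R is symmetric with unit diagonal. Assembling:

R = [[1, -0.6325],
 [-0.6325, 1]]


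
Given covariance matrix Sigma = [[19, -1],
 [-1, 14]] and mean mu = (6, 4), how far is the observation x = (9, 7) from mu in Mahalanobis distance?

Step 1 — centre the observation: (x - mu) = (3, 3).

Step 2 — invert Sigma. det(Sigma) = 19·14 - (-1)² = 265.
  Sigma^{-1} = (1/det) · [[d, -b], [-b, a]] = [[0.0528, 0.0038],
 [0.0038, 0.0717]].

Step 3 — form the quadratic (x - mu)^T · Sigma^{-1} · (x - mu):
  Sigma^{-1} · (x - mu) = (0.1698, 0.2264).
  (x - mu)^T · [Sigma^{-1} · (x - mu)] = (3)·(0.1698) + (3)·(0.2264) = 1.1887.

Step 4 — take square root: d = √(1.1887) ≈ 1.0903.

d(x, mu) = √(1.1887) ≈ 1.0903


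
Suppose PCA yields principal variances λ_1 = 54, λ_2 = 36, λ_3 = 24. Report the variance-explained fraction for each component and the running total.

Step 1 — total variance = trace(Sigma) = Σ λ_i = 54 + 36 + 24 = 114.

Step 2 — fraction explained by component i = λ_i / Σ λ:
  PC1: 54/114 = 0.4737
  PC2: 36/114 = 0.3158
  PC3: 24/114 = 0.2105

Step 3 — cumulative fraction after k components = (λ_1 + ... + λ_k) / Σ λ:
  k = 1: 54/114 = 0.4737
  k = 2: (54 + 36)/114 = 90/114 = 0.7895
  k = 3: (54 + 36 + 24)/114 = 114/114 = 1

Summary (fraction, with percent):

explained: PC1 0.4737 (47.37%), PC2 0.3158 (31.58%), PC3 0.2105 (21.05%);  cumulative: 0.4737, 0.7895, 1


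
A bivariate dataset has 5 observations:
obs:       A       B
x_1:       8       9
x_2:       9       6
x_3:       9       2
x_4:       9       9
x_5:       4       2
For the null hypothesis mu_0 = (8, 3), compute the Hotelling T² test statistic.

Step 1 — sample mean vector:
  mean(A) = (8 + 9 + 9 + 9 + 4) / 5 = 39/5 = 7.8
  mean(B) = (9 + 6 + 2 + 9 + 2) / 5 = 28/5 = 5.6
  x̄ = (7.8, 5.6),  deviation x̄ - mu_0 = (7.8, 5.6) - (8, 3) = (-0.2, 2.6).

Step 2 — sample covariance matrix, S[i,j] = (1/(n-1)) · Σ_k (x_{k,i} - mean_i) · (x_{k,j} - mean_j), divisor n-1 = 4:
  S[A,A] = ((0.2)·(0.2) + (1.2)·(1.2) + (1.2)·(1.2) + (1.2)·(1.2) + (-3.8)·(-3.8)) / 4 = 18.8/4 = 4.7
  S[A,B] = ((0.2)·(3.4) + (1.2)·(0.4) + (1.2)·(-3.6) + (1.2)·(3.4) + (-3.8)·(-3.6)) / 4 = 14.6/4 = 3.65
  S[B,B] = ((3.4)·(3.4) + (0.4)·(0.4) + (-3.6)·(-3.6) + (3.4)·(3.4) + (-3.6)·(-3.6)) / 4 = 49.2/4 = 12.3
  S = [[4.7, 3.65],
 [3.65, 12.3]].

Step 3 — invert S. det(S) = 4.7·12.3 - (3.65)² = 44.4875.
  S^{-1} = (1/det) · [[d, -b], [-b, a]] = [[0.2765, -0.082],
 [-0.082, 0.1056]].

Step 4 — quadratic form (x̄ - mu_0)^T · S^{-1} · (x̄ - mu_0):
  S^{-1} · (x̄ - mu_0) = (-0.2686, 0.2911),
  (x̄ - mu_0)^T · [...] = (-0.2)·(-0.2686) + (2.6)·(0.2911) = 0.8106.

Step 5 — scale by n: T² = 5 · 0.8106 = 4.0528.

T² ≈ 4.0528


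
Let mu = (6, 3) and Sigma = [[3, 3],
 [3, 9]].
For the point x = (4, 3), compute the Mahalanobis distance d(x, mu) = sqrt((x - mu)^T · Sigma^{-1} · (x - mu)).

Step 1 — centre the observation: (x - mu) = (-2, 0).

Step 2 — invert Sigma. det(Sigma) = 3·9 - (3)² = 18.
  Sigma^{-1} = (1/det) · [[d, -b], [-b, a]] = [[0.5, -0.1667],
 [-0.1667, 0.1667]].

Step 3 — form the quadratic (x - mu)^T · Sigma^{-1} · (x - mu):
  Sigma^{-1} · (x - mu) = (-1, 0.3333).
  (x - mu)^T · [Sigma^{-1} · (x - mu)] = (-2)·(-1) + (0)·(0.3333) = 2.

Step 4 — take square root: d = √(2) ≈ 1.4142.

d(x, mu) = √(2) ≈ 1.4142


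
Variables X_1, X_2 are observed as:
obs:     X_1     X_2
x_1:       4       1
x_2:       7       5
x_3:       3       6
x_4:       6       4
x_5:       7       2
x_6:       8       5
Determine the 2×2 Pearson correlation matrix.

Step 1 — column means:
  mean(X_1) = (4 + 7 + 3 + 6 + 7 + 8) / 6 = 35/6 = 5.8333
  mean(X_2) = (1 + 5 + 6 + 4 + 2 + 5) / 6 = 23/6 = 3.8333

Step 2 — sample variances and covariances s[i,j] = (1/(n-1)) · Σ_k (x_{k,i} - mean_i) · (x_{k,j} - mean_j), with n-1 = 5:
  s[X_1,X_1] = ((-1.8333)·(-1.8333) + (1.1667)·(1.1667) + (-2.8333)·(-2.8333) + (0.1667)·(0.1667) + (1.1667)·(1.1667) + (2.1667)·(2.1667)) / 5 = 18.8333/5 = 3.7667
  s[X_1,X_2] = ((-1.8333)·(-2.8333) + (1.1667)·(1.1667) + (-2.8333)·(2.1667) + (0.1667)·(0.1667) + (1.1667)·(-1.8333) + (2.1667)·(1.1667)) / 5 = 0.8333/5 = 0.1667
  s[X_2,X_2] = ((-2.8333)·(-2.8333) + (1.1667)·(1.1667) + (2.1667)·(2.1667) + (0.1667)·(0.1667) + (-1.8333)·(-1.8333) + (1.1667)·(1.1667)) / 5 = 18.8333/5 = 3.7667
  Sample standard deviations s_i = √(s[i,i]):
  s(X_1) = √(3.7667) = 1.9408
  s(X_2) = √(3.7667) = 1.9408

Step 3 — r_{ij} = s_{ij} / (s_i · s_j):
  r[X_1,X_1] = 1 (diagonal).
  r[X_1,X_2] = 0.1667 / (1.9408 · 1.9408) = 0.1667 / 3.7667 = 0.0442
  r[X_2,X_2] = 1 (diagonal).

R is symmetric with unit diagonal. Assembling:

R = [[1, 0.0442],
 [0.0442, 1]]


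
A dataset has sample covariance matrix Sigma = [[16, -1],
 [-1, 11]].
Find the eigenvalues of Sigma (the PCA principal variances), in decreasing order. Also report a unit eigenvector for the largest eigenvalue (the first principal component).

Step 1 — characteristic polynomial of 2×2 Sigma:
  det(Sigma - λI) = λ² - trace · λ + det = 0.
  trace = 16 + 11 = 27, det = 16·11 - (-1)² = 175.
Step 2 — discriminant:
  Δ = trace² - 4·det = 729 - 700 = 29.
Step 3 — eigenvalues:
  λ = (trace ± √Δ)/2 = (27 ± 5.3852)/2,
  λ_1 = 16.1926,  λ_2 = 10.8074.

Step 4 — unit eigenvector for λ_1: solve (Sigma - λ_1 I)v = 0. First row:
  (16 - 16.1926)·v_x + (-1)·v_y = 0, i.e. (-0.1926)·v_x + (-1)·v_y = 0,
  so v ∝ (b, λ_1 - a) = (-1, 0.1926); multiply by -1 so the first entry is positive: u = (1, -0.1926).
  ||u|| = √((1)² + (-0.1926)²) = √(1.0371) ≈ 1.0184,
  v_1 = u/||u|| ≈ (0.982, -0.1891) (||v_1|| = 1).

λ_1 = 16.1926,  λ_2 = 10.8074;  v_1 ≈ (0.982, -0.1891)


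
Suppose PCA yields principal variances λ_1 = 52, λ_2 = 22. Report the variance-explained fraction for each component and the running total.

Step 1 — total variance = trace(Sigma) = Σ λ_i = 52 + 22 = 74.

Step 2 — fraction explained by component i = λ_i / Σ λ:
  PC1: 52/74 = 0.7027
  PC2: 22/74 = 0.2973

Step 3 — cumulative fraction after k components = (λ_1 + ... + λ_k) / Σ λ:
  k = 1: 52/74 = 0.7027
  k = 2: (52 + 22)/74 = 74/74 = 1

Summary (fraction, with percent):

explained: PC1 0.7027 (70.27%), PC2 0.2973 (29.73%);  cumulative: 0.7027, 1


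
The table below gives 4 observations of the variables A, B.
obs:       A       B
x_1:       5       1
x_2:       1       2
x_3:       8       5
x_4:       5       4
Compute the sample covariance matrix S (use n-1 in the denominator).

Step 1 — column means:
  mean(A) = (5 + 1 + 8 + 5) / 4 = 19/4 = 4.75
  mean(B) = (1 + 2 + 5 + 4) / 4 = 12/4 = 3

Step 2 — sample covariance S[i,j] = (1/(n-1)) · Σ_k (x_{k,i} - mean_i) · (x_{k,j} - mean_j), with n-1 = 3.
  S[A,A] = ((0.25)·(0.25) + (-3.75)·(-3.75) + (3.25)·(3.25) + (0.25)·(0.25)) / 3 = 24.75/3 = 8.25
  S[A,B] = ((0.25)·(-2) + (-3.75)·(-1) + (3.25)·(2) + (0.25)·(1)) / 3 = 10/3 = 3.3333
  S[B,B] = ((-2)·(-2) + (-1)·(-1) + (2)·(2) + (1)·(1)) / 3 = 10/3 = 3.3333

S is symmetric (S[j,i] = S[i,j]). Assembling:

S = [[8.25, 3.3333],
 [3.3333, 3.3333]]


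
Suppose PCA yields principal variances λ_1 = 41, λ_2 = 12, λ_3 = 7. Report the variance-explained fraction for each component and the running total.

Step 1 — total variance = trace(Sigma) = Σ λ_i = 41 + 12 + 7 = 60.

Step 2 — fraction explained by component i = λ_i / Σ λ:
  PC1: 41/60 = 0.6833
  PC2: 12/60 = 0.2
  PC3: 7/60 = 0.1167

Step 3 — cumulative fraction after k components = (λ_1 + ... + λ_k) / Σ λ:
  k = 1: 41/60 = 0.6833
  k = 2: (41 + 12)/60 = 53/60 = 0.8833
  k = 3: (41 + 12 + 7)/60 = 60/60 = 1

Summary (fraction, with percent):

explained: PC1 0.6833 (68.33%), PC2 0.2 (20%), PC3 0.1167 (11.67%);  cumulative: 0.6833, 0.8833, 1


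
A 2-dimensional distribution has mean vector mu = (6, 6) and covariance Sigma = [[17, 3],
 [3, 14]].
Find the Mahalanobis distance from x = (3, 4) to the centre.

Step 1 — centre the observation: (x - mu) = (-3, -2).

Step 2 — invert Sigma. det(Sigma) = 17·14 - (3)² = 229.
  Sigma^{-1} = (1/det) · [[d, -b], [-b, a]] = [[0.0611, -0.0131],
 [-0.0131, 0.0742]].

Step 3 — form the quadratic (x - mu)^T · Sigma^{-1} · (x - mu):
  Sigma^{-1} · (x - mu) = (-0.1572, -0.1092).
  (x - mu)^T · [Sigma^{-1} · (x - mu)] = (-3)·(-0.1572) + (-2)·(-0.1092) = 0.69.

Step 4 — take square root: d = √(0.69) ≈ 0.8306.

d(x, mu) = √(0.69) ≈ 0.8306


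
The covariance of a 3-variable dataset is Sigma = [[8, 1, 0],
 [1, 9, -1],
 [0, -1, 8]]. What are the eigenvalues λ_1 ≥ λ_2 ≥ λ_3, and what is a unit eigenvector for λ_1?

Step 1 — characteristic polynomial p(λ) = det(λI - Sigma) = λ³ - tr·λ² + c_1·λ - det, where tr = trace, c_1 = sum of the principal 2×2 minors, det = det(Sigma):
  tr = 8 + 9 + 8 = 25,
  c_1 = (8·9 - (1)²) + (8·8 - (0)²) + (9·8 - (-1)²) = 71 + 64 + 71 = 206,
  det = 8·(9·8 - (-1)²) - (1)·((1)·8 - (-1)·(0)) + (0)·((1)·(-1) - 9·(0)) = 8·(71) - (1)·(8) + (0)·(-1) = 560.
  So p(λ) = λ³ - 25λ² + 206λ - 560.
Step 2 — look for an integer root (rational root theorem: any rational root is an integer divisor of 560). Testing λ = 7:
  p(7) = 343 - 1225 + 1442 - 560 = 0  ✓
  Dividing out (λ - 7): p(λ) = (λ - 7)(λ² - 18λ + 80).
Step 3 — remaining eigenvalues from the quadratic λ² - 18λ + 80 = 0:
  Δ = 18² - 4·80 = 324 - 320 = 4,  λ = (18 ± √4)/2 = (18 ± 2)/2 = 10 or 8.
  Sorted: λ_1 = 10,  λ_2 = 8,  λ_3 = 7  (check: sum = 25 = tr ✓).

Step 4 — unit eigenvector for λ_1 = 10: v spans the null space of (Sigma - λ_1 I), whose rows are
  r_1 = (-2, 1, 0),  r_2 = (1, -1, -1),  r_3 = (0, -1, -2).
  v is orthogonal to every row, so take v ∝ r_1 × r_2 = ((1)·(-1) - (0)·(-1), (0)·(1) - (-2)·(-1), (-2)·(-1) - (1)·(1)) = (-1, -2, 1).
  Rescale (multiply by -1 so the first nonzero entry is positive): u = (1, 2, -1).
  ||u|| = √((1)² + (2)² + (-1)²) = √(6) ≈ 2.4495,  v_1 = u/||u|| ≈ (0.4082, 0.8165, -0.4082) (||v_1|| = 1).

λ_1 = 10,  λ_2 = 8,  λ_3 = 7;  v_1 ≈ (0.4082, 0.8165, -0.4082)


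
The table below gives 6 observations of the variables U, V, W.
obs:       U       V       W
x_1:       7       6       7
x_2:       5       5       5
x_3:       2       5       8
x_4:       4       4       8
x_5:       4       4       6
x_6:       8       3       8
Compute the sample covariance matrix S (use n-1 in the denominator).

Step 1 — column means:
  mean(U) = (7 + 5 + 2 + 4 + 4 + 8) / 6 = 30/6 = 5
  mean(V) = (6 + 5 + 5 + 4 + 4 + 3) / 6 = 27/6 = 4.5
  mean(W) = (7 + 5 + 8 + 8 + 6 + 8) / 6 = 42/6 = 7

Step 2 — sample covariance S[i,j] = (1/(n-1)) · Σ_k (x_{k,i} - mean_i) · (x_{k,j} - mean_j), with n-1 = 5.
  S[U,U] = ((2)·(2) + (0)·(0) + (-3)·(-3) + (-1)·(-1) + (-1)·(-1) + (3)·(3)) / 5 = 24/5 = 4.8
  S[U,V] = ((2)·(1.5) + (0)·(0.5) + (-3)·(0.5) + (-1)·(-0.5) + (-1)·(-0.5) + (3)·(-1.5)) / 5 = -2/5 = -0.4
  S[U,W] = ((2)·(0) + (0)·(-2) + (-3)·(1) + (-1)·(1) + (-1)·(-1) + (3)·(1)) / 5 = 0/5 = 0
  S[V,V] = ((1.5)·(1.5) + (0.5)·(0.5) + (0.5)·(0.5) + (-0.5)·(-0.5) + (-0.5)·(-0.5) + (-1.5)·(-1.5)) / 5 = 5.5/5 = 1.1
  S[V,W] = ((1.5)·(0) + (0.5)·(-2) + (0.5)·(1) + (-0.5)·(1) + (-0.5)·(-1) + (-1.5)·(1)) / 5 = -2/5 = -0.4
  S[W,W] = ((0)·(0) + (-2)·(-2) + (1)·(1) + (1)·(1) + (-1)·(-1) + (1)·(1)) / 5 = 8/5 = 1.6

S is symmetric (S[j,i] = S[i,j]). Assembling:

S = [[4.8, -0.4, 0],
 [-0.4, 1.1, -0.4],
 [0, -0.4, 1.6]]


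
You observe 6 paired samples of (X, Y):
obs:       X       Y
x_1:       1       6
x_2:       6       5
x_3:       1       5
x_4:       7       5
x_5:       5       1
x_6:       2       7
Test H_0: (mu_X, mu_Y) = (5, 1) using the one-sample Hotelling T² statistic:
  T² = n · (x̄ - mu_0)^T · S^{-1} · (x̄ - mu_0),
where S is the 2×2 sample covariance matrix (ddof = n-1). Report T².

Step 1 — sample mean vector:
  mean(X) = (1 + 6 + 1 + 7 + 5 + 2) / 6 = 22/6 = 3.6667
  mean(Y) = (6 + 5 + 5 + 5 + 1 + 7) / 6 = 29/6 = 4.8333
  x̄ = (3.6667, 4.8333),  deviation x̄ - mu_0 = (3.6667, 4.8333) - (5, 1) = (-1.3333, 3.8333).

Step 2 — sample covariance matrix, S[i,j] = (1/(n-1)) · Σ_k (x_{k,i} - mean_i) · (x_{k,j} - mean_j), divisor n-1 = 5:
  S[X,X] = ((-2.6667)·(-2.6667) + (2.3333)·(2.3333) + (-2.6667)·(-2.6667) + (3.3333)·(3.3333) + (1.3333)·(1.3333) + (-1.6667)·(-1.6667)) / 5 = 35.3333/5 = 7.0667
  S[X,Y] = ((-2.6667)·(1.1667) + (2.3333)·(0.1667) + (-2.6667)·(0.1667) + (3.3333)·(0.1667) + (1.3333)·(-3.8333) + (-1.6667)·(2.1667)) / 5 = -11.3333/5 = -2.2667
  S[Y,Y] = ((1.1667)·(1.1667) + (0.1667)·(0.1667) + (0.1667)·(0.1667) + (0.1667)·(0.1667) + (-3.8333)·(-3.8333) + (2.1667)·(2.1667)) / 5 = 20.8333/5 = 4.1667
  S = [[7.0667, -2.2667],
 [-2.2667, 4.1667]].

Step 3 — invert S. det(S) = 7.0667·4.1667 - (-2.2667)² = 24.3067.
  S^{-1} = (1/det) · [[d, -b], [-b, a]] = [[0.1714, 0.0933],
 [0.0933, 0.2907]].

Step 4 — quadratic form (x̄ - mu_0)^T · S^{-1} · (x̄ - mu_0):
  S^{-1} · (x̄ - mu_0) = (0.1289, 0.9901),
  (x̄ - mu_0)^T · [...] = (-1.3333)·(0.1289) + (3.8333)·(0.9901) = 3.6236.

Step 5 — scale by n: T² = 6 · 3.6236 = 21.7416.

T² ≈ 21.7416


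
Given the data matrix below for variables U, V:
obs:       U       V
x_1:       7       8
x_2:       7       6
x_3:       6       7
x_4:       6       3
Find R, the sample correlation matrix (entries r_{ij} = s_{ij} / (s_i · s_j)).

Step 1 — column means:
  mean(U) = (7 + 7 + 6 + 6) / 4 = 26/4 = 6.5
  mean(V) = (8 + 6 + 7 + 3) / 4 = 24/4 = 6

Step 2 — sample variances and covariances s[i,j] = (1/(n-1)) · Σ_k (x_{k,i} - mean_i) · (x_{k,j} - mean_j), with n-1 = 3:
  s[U,U] = ((0.5)·(0.5) + (0.5)·(0.5) + (-0.5)·(-0.5) + (-0.5)·(-0.5)) / 3 = 1/3 = 0.3333
  s[U,V] = ((0.5)·(2) + (0.5)·(0) + (-0.5)·(1) + (-0.5)·(-3)) / 3 = 2/3 = 0.6667
  s[V,V] = ((2)·(2) + (0)·(0) + (1)·(1) + (-3)·(-3)) / 3 = 14/3 = 4.6667
  Sample standard deviations s_i = √(s[i,i]):
  s(U) = √(0.3333) = 0.5774
  s(V) = √(4.6667) = 2.1602

Step 3 — r_{ij} = s_{ij} / (s_i · s_j):
  r[U,U] = 1 (diagonal).
  r[U,V] = 0.6667 / (0.5774 · 2.1602) = 0.6667 / 1.2472 = 0.5345
  r[V,V] = 1 (diagonal).

R is symmetric with unit diagonal. Assembling:

R = [[1, 0.5345],
 [0.5345, 1]]


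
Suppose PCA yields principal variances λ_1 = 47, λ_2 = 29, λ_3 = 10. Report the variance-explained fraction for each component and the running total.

Step 1 — total variance = trace(Sigma) = Σ λ_i = 47 + 29 + 10 = 86.

Step 2 — fraction explained by component i = λ_i / Σ λ:
  PC1: 47/86 = 0.5465
  PC2: 29/86 = 0.3372
  PC3: 10/86 = 0.1163

Step 3 — cumulative fraction after k components = (λ_1 + ... + λ_k) / Σ λ:
  k = 1: 47/86 = 0.5465
  k = 2: (47 + 29)/86 = 76/86 = 0.8837
  k = 3: (47 + 29 + 10)/86 = 86/86 = 1

Summary (fraction, with percent):

explained: PC1 0.5465 (54.65%), PC2 0.3372 (33.72%), PC3 0.1163 (11.63%);  cumulative: 0.5465, 0.8837, 1


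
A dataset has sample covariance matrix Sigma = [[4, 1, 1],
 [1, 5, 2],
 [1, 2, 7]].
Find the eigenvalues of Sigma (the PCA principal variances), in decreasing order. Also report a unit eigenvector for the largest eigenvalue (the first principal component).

Step 1 — characteristic polynomial p(λ) = det(λI - Sigma) = λ³ - tr·λ² + c_1·λ - det, where tr = trace, c_1 = sum of the principal 2×2 minors, det = det(Sigma):
  tr = 4 + 5 + 7 = 16,
  c_1 = (4·5 - (1)²) + (4·7 - (1)²) + (5·7 - (2)²) = 19 + 27 + 31 = 77,
  det = 4·(5·7 - (2)²) - (1)·((1)·7 - (2)·(1)) + (1)·((1)·(2) - 5·(1)) = 4·(31) - (1)·(5) + (1)·(-3) = 116.
  So p(λ) = λ³ - 16λ² + 77λ - 116.
Step 2 — look for an integer root (rational root theorem: any rational root is an integer divisor of 116). Testing λ = 4:
  p(4) = 64 - 256 + 308 - 116 = 0  ✓
  Dividing out (λ - 4): p(λ) = (λ - 4)(λ² - 12λ + 29).
Step 3 — remaining eigenvalues from the quadratic λ² - 12λ + 29 = 0:
  Δ = 12² - 4·29 = 144 - 116 = 28,  λ = (12 ± √28)/2 = (12 ± 5.2915)/2 ≈ 8.6458 or 3.3542.
  Sorted: λ_1 = 8.6458,  λ_2 = 4,  λ_3 = 3.3542  (check: sum = 16 = tr ✓).

Step 4 — unit eigenvector for λ_1 ≈ 8.6458: v spans the null space of (Sigma - λ_1 I), whose rows are
  r_1 = (-4.6458, 1, 1),  r_2 = (1, -3.6458, 2),  r_3 = (1, 2, -1.6458).
  v is orthogonal to every row, so take v ∝ r_1 × r_2 = ((1)·(2) - (1)·(-3.6458), (1)·(1) - (-4.6458)·(2), (-4.6458)·(-3.6458) - (1)·(1)) ≈ (5.6458, 10.2915, 15.9373).
  Let u = (5.6458, 10.2915, 15.9373).
  ||u|| = √((5.6458)² + (10.2915)² + (15.9373)²) = √(391.7856) ≈ 19.7936,  v_1 = u/||u|| ≈ (0.2852, 0.5199, 0.8052) (||v_1|| = 1).

λ_1 = 8.6458,  λ_2 = 4,  λ_3 = 3.3542;  v_1 ≈ (0.2852, 0.5199, 0.8052)
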